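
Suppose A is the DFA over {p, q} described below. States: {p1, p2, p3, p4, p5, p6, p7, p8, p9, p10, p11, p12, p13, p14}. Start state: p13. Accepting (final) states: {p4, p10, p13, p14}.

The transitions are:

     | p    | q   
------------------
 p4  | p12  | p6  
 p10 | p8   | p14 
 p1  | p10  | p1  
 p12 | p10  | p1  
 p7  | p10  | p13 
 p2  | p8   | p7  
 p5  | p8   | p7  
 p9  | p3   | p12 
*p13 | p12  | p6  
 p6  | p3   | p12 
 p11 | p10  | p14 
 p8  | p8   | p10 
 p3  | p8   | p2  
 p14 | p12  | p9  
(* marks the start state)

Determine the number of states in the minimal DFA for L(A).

States {p4,p5,p11} cannot be reached from the start state, so discard them.
Start with accepting vs non-accepting: {p10,p13,p14} | {p1,p2,p3,p6,p7,p8,p9,p12}.
Split {p10,p13,p14} by δ(·,q) → {p13,p14} and {p10}.
On input p, block {p1,p2,p3,p6,p7,p8,p9,p12} splits into {p2,p3,p6,p8,p9} and {p1,p7,p12}.
Refine {p2,p3,p6,p8,p9} on symbol q: members go to different blocks, giving {p2,p6,p9} and {p3} and {p8}.
Refine {p2,p6,p9} on symbol p: members go to different blocks, giving {p6,p9} and {p2}.
On input q, block {p1,p7,p12} splits into {p1,p12} and {p7}.
Stable partition: {p13,p14} | {p6,p9} | {p10} | {p1,p12} | {p3} | {p8} | {p2} | {p7} — 8 equivalence classes.

8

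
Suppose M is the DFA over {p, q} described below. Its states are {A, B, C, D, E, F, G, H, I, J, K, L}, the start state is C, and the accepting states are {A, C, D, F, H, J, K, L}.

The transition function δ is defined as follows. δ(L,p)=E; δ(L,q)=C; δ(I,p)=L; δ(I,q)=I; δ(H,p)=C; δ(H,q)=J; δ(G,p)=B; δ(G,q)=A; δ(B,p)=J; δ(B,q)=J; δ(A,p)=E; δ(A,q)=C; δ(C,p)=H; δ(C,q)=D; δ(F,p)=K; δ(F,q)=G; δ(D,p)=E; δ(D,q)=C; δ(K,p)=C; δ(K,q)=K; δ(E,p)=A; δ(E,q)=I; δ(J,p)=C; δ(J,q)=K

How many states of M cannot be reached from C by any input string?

No path from C leads to B, F, G; the other 9 states are all reachable.

3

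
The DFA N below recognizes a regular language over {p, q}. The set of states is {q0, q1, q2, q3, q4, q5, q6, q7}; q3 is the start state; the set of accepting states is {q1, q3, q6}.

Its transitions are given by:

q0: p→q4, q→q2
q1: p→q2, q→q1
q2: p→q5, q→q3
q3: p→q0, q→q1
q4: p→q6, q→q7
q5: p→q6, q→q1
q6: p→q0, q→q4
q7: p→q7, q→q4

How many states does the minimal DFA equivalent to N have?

8

P0 = {q1,q3,q6} | {q0,q2,q4,q5,q7}.
On input q, block {q1,q3,q6} splits into {q1,q3} and {q6}.
Split {q0,q2,q4,q5,q7} by δ(·,p) → {q0,q2,q7} and {q4,q5}.
Split {q0,q2,q7} by δ(·,p) → {q0,q2} and {q7}.
Refine {q0,q2} on symbol q: members go to different blocks, giving {q0} and {q2}.
On input p, block {q1,q3} splits into {q1} and {q3}.
Refine {q4,q5} on symbol q: members go to different blocks, giving {q4} and {q5}.
No further refinement is possible. Final partition (8 blocks): {q1} | {q0} | {q6} | {q4} | {q7} | {q2} | {q3} | {q5}.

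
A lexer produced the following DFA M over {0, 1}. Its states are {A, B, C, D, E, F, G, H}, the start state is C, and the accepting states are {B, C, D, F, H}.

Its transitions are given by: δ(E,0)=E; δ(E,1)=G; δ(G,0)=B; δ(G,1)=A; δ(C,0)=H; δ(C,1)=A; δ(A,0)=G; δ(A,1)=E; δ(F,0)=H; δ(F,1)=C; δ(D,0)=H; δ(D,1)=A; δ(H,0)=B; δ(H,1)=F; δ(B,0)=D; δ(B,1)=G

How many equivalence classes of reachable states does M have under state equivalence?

Initial partition by acceptance: {B,C,D,F,H} | {A,E,G}.
Refine {B,C,D,F,H} on symbol 1: members go to different blocks, giving {B,C,D} and {F,H}.
Refine {B,C,D} on symbol 0: members go to different blocks, giving {C,D} and {B}.
Refine {A,E,G} on symbol 0: members go to different blocks, giving {A,E} and {G}.
Split {A,E} by δ(·,0) → {A} and {E}.
Split {F,H} by δ(·,0) → {F} and {H}.
Stable partition: {C,D} | {A} | {F} | {B} | {G} | {E} | {H} — 7 equivalence classes.

7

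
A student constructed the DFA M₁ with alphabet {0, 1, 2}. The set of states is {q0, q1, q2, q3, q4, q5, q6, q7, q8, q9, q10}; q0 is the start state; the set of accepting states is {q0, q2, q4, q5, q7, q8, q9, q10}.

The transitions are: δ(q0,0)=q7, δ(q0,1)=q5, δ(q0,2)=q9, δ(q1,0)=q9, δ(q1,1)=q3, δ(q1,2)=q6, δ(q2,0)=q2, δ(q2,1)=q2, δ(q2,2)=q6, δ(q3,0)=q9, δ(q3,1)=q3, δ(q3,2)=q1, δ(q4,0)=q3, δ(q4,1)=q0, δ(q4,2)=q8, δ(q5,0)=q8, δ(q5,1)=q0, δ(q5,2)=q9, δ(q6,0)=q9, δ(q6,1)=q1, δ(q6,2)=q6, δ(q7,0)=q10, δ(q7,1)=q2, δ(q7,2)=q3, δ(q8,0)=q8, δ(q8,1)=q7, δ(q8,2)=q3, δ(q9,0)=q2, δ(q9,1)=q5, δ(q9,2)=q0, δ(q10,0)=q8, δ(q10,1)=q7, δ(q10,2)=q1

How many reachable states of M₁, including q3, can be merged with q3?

3

States {q4} cannot be reached from the start state, so discard them.
P0 = {q0,q2,q5,q7,q8,q9,q10} | {q1,q3,q6}.
Split {q0,q2,q5,q7,q8,q9,q10} by δ(·,2) → {q2,q7,q8,q10} and {q0,q5,q9}.
Stable partition: {q2,q7,q8,q10} | {q1,q3,q6} | {q0,q5,q9} — 3 equivalence classes.
State q3 belongs to the block {q1,q3,q6}, which has 3 states.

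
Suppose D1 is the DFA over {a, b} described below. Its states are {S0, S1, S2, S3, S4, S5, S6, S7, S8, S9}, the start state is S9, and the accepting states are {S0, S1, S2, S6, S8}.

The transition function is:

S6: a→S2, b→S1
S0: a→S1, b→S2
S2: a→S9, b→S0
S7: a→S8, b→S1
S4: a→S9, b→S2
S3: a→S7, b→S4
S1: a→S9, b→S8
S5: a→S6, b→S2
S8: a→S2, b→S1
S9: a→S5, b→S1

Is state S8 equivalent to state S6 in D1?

Yes

First remove the unreachable states {S3,S4,S7}; 7 states remain.
Start with accepting vs non-accepting: {S0,S1,S2,S6,S8} | {S5,S9}.
Refine {S0,S1,S2,S6,S8} on symbol a: members go to different blocks, giving {S0,S6,S8} and {S1,S2}.
Split {S5,S9} by δ(·,a) → {S5} and {S9}.
The partition is now stable with 4 blocks: {S0,S6,S8} | {S5} | {S1,S2} | {S9}.
S8 and S6 lie in the same block of the stable partition, so they are equivalent — no string distinguishes them.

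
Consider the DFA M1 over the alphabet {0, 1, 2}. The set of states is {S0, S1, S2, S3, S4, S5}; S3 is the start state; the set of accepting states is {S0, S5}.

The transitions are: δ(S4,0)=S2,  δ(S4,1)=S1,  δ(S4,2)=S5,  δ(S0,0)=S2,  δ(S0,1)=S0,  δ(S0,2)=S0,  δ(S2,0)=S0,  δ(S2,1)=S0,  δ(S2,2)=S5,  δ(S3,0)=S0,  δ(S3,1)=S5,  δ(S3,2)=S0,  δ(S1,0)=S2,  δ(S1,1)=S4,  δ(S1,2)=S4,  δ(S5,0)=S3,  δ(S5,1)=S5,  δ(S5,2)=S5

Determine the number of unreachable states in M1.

2

No path from S3 leads to S1, S4; the other 4 states are all reachable.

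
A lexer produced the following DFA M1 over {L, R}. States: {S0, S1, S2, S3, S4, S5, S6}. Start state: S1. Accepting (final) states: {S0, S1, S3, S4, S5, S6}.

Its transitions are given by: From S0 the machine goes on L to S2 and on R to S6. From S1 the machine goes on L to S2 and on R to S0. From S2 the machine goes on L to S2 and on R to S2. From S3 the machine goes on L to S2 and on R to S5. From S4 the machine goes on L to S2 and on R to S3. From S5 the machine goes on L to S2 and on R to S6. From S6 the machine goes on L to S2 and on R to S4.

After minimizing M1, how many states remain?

2

Every state is reachable, so we keep all 7.
P0 = {S0,S1,S3,S4,S5,S6} | {S2}.
No further refinement is possible. Final partition (2 blocks): {S0,S1,S3,S4,S5,S6} | {S2}.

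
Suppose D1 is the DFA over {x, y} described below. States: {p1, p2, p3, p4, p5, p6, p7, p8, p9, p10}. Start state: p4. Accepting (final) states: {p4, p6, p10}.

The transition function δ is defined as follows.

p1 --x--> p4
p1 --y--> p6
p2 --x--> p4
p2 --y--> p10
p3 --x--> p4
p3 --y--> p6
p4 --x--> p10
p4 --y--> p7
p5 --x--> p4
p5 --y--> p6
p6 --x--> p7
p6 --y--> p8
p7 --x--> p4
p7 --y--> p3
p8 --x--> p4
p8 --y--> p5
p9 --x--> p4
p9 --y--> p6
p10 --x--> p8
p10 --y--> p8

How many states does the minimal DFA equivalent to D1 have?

4

First remove the unreachable states {p1,p2,p9}; 7 states remain.
P0 = {p4,p6,p10} | {p3,p5,p7,p8}.
On input x, block {p4,p6,p10} splits into {p6,p10} and {p4}.
On input y, block {p3,p5,p7,p8} splits into {p3,p5} and {p7,p8}.
No further refinement is possible. Final partition (4 blocks): {p6,p10} | {p3,p5} | {p4} | {p7,p8}.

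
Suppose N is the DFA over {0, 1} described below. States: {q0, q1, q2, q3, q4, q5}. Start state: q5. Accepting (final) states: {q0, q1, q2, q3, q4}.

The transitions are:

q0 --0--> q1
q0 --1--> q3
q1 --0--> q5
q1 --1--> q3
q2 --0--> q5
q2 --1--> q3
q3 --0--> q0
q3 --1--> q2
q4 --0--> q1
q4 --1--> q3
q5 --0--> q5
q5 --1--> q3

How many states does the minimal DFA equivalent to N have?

Reachable states from the start: {q0,q1,q2,q3,q5}. Unreachable: {q4} — drop them.
Initial partition by acceptance: {q0,q1,q2,q3} | {q5}.
Split {q0,q1,q2,q3} by δ(·,0) → {q0,q3} and {q1,q2}.
On input 0, block {q0,q3} splits into {q0} and {q3}.
Stable partition: {q0} | {q5} | {q1,q2} | {q3} — 4 equivalence classes.

4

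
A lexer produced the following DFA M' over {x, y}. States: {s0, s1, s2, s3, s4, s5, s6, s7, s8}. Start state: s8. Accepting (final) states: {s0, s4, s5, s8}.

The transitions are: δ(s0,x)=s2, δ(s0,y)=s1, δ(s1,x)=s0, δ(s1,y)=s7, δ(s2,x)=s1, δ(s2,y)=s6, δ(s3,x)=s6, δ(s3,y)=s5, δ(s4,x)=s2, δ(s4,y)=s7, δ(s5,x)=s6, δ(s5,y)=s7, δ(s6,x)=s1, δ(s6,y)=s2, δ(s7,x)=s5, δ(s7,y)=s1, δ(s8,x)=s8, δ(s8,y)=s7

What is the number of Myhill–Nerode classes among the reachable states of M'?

First remove the unreachable states {s3,s4}; 7 states remain.
Initial partition by acceptance: {s0,s5,s8} | {s1,s2,s6,s7}.
Split {s0,s5,s8} by δ(·,x) → {s0,s5} and {s8}.
On input x, block {s1,s2,s6,s7} splits into {s1,s7} and {s2,s6}.
No further refinement is possible. Final partition (4 blocks): {s0,s5} | {s1,s7} | {s8} | {s2,s6}.

4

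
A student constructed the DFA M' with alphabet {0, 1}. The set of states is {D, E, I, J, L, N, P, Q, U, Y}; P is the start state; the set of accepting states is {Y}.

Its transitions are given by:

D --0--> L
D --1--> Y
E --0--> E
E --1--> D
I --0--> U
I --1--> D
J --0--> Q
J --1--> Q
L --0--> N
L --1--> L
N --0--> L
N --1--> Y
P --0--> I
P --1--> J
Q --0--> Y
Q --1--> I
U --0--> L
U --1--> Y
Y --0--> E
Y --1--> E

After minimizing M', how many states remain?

P0 = {Y} | {D,E,I,J,L,N,P,Q,U}.
On input 0, block {D,E,I,J,L,N,P,Q,U} splits into {D,E,I,J,L,N,P,U} and {Q}.
On input 0, block {D,E,I,J,L,N,P,U} splits into {D,E,I,L,N,P,U} and {J}.
Split {D,E,I,L,N,P,U} by δ(·,1) → {D,N,U} and {E,I,L} and {P}.
Split {E,I,L} by δ(·,0) → {I,L} and {E}.
Refine {I,L} on symbol 1: members go to different blocks, giving {L} and {I}.
The partition is now stable with 8 blocks: {Y} | {D,N,U} | {Q} | {J} | {L} | {P} | {E} | {I}.

8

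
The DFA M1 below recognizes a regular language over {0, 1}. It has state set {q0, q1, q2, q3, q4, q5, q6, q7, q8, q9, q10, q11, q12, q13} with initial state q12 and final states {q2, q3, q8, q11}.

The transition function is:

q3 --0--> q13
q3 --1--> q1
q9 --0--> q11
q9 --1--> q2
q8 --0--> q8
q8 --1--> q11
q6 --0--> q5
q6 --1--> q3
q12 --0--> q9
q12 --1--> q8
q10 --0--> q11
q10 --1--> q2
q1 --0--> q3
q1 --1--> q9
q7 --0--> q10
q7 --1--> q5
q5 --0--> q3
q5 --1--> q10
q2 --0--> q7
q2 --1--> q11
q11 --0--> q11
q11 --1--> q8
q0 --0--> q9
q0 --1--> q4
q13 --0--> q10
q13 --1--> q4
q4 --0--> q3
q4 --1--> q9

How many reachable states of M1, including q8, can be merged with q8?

2

States {q0,q6} cannot be reached from the start state, so discard them.
Start with accepting vs non-accepting: {q2,q3,q8,q11} | {q1,q4,q5,q7,q9,q10,q12,q13}.
Split {q2,q3,q8,q11} by δ(·,0) → {q2,q3} and {q8,q11}.
Split {q2,q3} by δ(·,1) → {q2} and {q3}.
Refine {q1,q4,q5,q7,q9,q10,q12,q13} on symbol 0: members go to different blocks, giving {q1,q4,q5} and {q7,q12,q13} and {q9,q10}.
On input 1, block {q7,q12,q13} splits into {q7,q13} and {q12}.
The partition is now stable with 7 blocks: {q2} | {q1,q4,q5} | {q8,q11} | {q3} | {q7,q13} | {q9,q10} | {q12}.
State q8 belongs to the block {q8,q11}, which has 2 states.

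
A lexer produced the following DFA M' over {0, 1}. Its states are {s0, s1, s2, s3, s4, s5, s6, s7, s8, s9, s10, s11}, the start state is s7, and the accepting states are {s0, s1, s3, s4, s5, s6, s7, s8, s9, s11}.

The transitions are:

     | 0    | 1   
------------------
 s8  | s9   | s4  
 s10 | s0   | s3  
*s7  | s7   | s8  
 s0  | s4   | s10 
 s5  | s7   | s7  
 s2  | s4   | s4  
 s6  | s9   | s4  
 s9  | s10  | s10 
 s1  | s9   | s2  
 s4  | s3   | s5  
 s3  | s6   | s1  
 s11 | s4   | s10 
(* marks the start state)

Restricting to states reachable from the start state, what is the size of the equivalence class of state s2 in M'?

1

States {s11} cannot be reached from the start state, so discard them.
P0 = {s0,s1,s3,s4,s5,s6,s7,s8,s9} | {s2,s10}.
Split {s0,s1,s3,s4,s5,s6,s7,s8,s9} by δ(·,0) → {s0,s1,s3,s4,s5,s6,s7,s8} and {s9}.
Split {s0,s1,s3,s4,s5,s6,s7,s8} by δ(·,0) → {s0,s3,s4,s5,s7} and {s1,s6,s8}.
Refine {s0,s3,s4,s5,s7} on symbol 0: members go to different blocks, giving {s0,s4,s5,s7} and {s3}.
Split {s0,s4,s5,s7} by δ(·,0) → {s0,s5,s7} and {s4}.
On input 0, block {s0,s5,s7} splits into {s5,s7} and {s0}.
Split {s5,s7} by δ(·,1) → {s5} and {s7}.
Split {s2,s10} by δ(·,0) → {s2} and {s10}.
Refine {s1,s6,s8} on symbol 1: members go to different blocks, giving {s6,s8} and {s1}.
No further refinement is possible. Final partition (10 blocks): {s5} | {s2} | {s9} | {s6,s8} | {s3} | {s4} | {s0} | {s7} | {s10} | {s1}.
State s2 belongs to the block {s2}, which has 1 states.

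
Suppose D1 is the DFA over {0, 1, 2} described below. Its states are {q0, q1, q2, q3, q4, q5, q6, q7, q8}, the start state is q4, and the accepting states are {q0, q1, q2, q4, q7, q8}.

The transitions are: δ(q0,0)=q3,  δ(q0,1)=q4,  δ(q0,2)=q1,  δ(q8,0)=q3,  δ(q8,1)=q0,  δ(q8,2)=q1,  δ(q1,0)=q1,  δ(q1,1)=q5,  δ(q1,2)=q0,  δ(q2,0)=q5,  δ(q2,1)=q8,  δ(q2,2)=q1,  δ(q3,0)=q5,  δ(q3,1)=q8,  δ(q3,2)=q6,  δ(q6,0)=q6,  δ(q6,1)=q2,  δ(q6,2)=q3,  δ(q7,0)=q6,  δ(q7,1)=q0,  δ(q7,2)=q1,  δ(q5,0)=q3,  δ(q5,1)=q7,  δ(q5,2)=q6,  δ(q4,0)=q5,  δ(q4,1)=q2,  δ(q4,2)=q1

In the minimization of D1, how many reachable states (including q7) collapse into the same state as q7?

5

All states are reachable from the start state.
Start with accepting vs non-accepting: {q0,q1,q2,q4,q7,q8} | {q3,q5,q6}.
Split {q0,q1,q2,q4,q7,q8} by δ(·,0) → {q0,q2,q4,q7,q8} and {q1}.
Stable partition: {q0,q2,q4,q7,q8} | {q3,q5,q6} | {q1} — 3 equivalence classes.
State q7 belongs to the block {q0,q2,q4,q7,q8}, which has 5 states.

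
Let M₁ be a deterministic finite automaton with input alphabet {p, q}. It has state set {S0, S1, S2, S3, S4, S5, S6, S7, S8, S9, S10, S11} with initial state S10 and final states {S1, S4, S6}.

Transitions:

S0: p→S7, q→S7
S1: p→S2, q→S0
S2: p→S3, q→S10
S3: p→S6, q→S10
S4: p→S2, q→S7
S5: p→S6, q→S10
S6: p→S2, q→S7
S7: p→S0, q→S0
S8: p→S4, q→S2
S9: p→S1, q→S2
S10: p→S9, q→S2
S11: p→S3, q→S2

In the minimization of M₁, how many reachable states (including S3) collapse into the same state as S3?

First remove the unreachable states {S4,S5,S8,S11}; 8 states remain.
Initial partition by acceptance: {S1,S6} | {S0,S2,S3,S7,S9,S10}.
Refine {S0,S2,S3,S7,S9,S10} on symbol p: members go to different blocks, giving {S0,S2,S7,S10} and {S3,S9}.
On input p, block {S0,S2,S7,S10} splits into {S0,S7} and {S2,S10}.
The partition is now stable with 4 blocks: {S1,S6} | {S0,S7} | {S3,S9} | {S2,S10}.
The equivalence class containing S3 is {S3,S9}, of size 2.

2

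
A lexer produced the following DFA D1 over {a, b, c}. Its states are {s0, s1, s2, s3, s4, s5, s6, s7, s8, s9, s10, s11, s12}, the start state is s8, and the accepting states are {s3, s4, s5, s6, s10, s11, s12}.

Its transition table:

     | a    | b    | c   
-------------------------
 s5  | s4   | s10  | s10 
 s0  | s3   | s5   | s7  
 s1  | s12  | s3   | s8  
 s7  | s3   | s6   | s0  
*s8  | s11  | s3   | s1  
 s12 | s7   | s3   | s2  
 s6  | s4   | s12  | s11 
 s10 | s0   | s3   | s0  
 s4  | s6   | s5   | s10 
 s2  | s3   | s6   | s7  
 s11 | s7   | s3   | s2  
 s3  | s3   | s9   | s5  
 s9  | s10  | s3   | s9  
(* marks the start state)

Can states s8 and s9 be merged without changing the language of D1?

Yes

All states are reachable from the start state.
Start with accepting vs non-accepting: {s3,s4,s5,s6,s10,s11,s12} | {s0,s1,s2,s7,s8,s9}.
Refine {s3,s4,s5,s6,s10,s11,s12} on symbol a: members go to different blocks, giving {s3,s4,s5,s6} and {s10,s11,s12}.
Split {s3,s4,s5,s6} by δ(·,b) → {s5,s6} and {s3} and {s4}.
Refine {s0,s1,s2,s7,s8,s9} on symbol a: members go to different blocks, giving {s0,s2,s7} and {s1,s8,s9}.
No further refinement is possible. Final partition (6 blocks): {s5,s6} | {s0,s2,s7} | {s10,s11,s12} | {s3} | {s4} | {s1,s8,s9}.
s8 and s9 lie in the same block of the stable partition, so they are equivalent — no string distinguishes them.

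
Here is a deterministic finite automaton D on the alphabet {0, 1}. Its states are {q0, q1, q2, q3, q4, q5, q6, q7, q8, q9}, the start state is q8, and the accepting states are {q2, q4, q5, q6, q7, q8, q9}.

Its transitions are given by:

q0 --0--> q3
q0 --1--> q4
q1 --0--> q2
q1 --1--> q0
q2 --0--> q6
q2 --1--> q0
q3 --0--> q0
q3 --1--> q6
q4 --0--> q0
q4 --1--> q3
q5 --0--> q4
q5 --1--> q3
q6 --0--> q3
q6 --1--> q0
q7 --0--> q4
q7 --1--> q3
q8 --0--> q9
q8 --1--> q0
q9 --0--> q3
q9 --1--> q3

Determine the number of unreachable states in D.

4

BFS from q8 reaches {q0, q3, q4, q6, q8, q9}; the 4 state(s) q1, q2, q5, q7 are never visited.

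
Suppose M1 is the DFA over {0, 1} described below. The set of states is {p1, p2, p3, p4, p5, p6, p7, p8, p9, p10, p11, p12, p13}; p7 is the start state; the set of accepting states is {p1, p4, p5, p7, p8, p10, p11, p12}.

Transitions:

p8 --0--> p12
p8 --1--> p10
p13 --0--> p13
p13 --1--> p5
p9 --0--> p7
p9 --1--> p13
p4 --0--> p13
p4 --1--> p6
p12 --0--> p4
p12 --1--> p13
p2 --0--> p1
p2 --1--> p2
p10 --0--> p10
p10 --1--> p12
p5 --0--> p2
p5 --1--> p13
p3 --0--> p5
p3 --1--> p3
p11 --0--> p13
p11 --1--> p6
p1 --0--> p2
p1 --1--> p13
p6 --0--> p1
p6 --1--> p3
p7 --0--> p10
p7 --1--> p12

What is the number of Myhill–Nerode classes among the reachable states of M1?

6

States {p8,p9,p11} cannot be reached from the start state, so discard them.
Initial partition by acceptance: {p1,p4,p5,p7,p10,p12} | {p2,p3,p6,p13}.
Split {p1,p4,p5,p7,p10,p12} by δ(·,0) → {p1,p4,p5} and {p7,p10,p12}.
Refine {p2,p3,p6,p13} on symbol 0: members go to different blocks, giving {p2,p3,p6} and {p13}.
Split {p1,p4,p5} by δ(·,0) → {p1,p5} and {p4}.
On input 0, block {p7,p10,p12} splits into {p7,p10} and {p12}.
The partition is now stable with 6 blocks: {p1,p5} | {p2,p3,p6} | {p7,p10} | {p13} | {p4} | {p12}.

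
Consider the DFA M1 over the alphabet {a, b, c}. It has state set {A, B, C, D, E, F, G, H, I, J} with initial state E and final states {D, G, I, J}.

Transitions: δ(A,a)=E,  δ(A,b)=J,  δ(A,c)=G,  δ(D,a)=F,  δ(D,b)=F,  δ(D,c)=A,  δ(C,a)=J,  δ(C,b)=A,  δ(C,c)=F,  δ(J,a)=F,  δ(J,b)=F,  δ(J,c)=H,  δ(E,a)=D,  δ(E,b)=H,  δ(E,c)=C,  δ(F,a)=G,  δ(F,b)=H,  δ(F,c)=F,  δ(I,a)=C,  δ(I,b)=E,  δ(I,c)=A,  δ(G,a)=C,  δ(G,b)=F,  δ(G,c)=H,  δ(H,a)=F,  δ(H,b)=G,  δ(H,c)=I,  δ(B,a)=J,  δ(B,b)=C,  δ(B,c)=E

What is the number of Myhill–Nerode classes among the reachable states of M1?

First remove the unreachable states {B}; 9 states remain.
P0 = {D,G,I,J} | {A,C,E,F,H}.
Refine {A,C,E,F,H} on symbol a: members go to different blocks, giving {C,E,F} and {A,H}.
Stable partition: {D,G,I,J} | {C,E,F} | {A,H} — 3 equivalence classes.

3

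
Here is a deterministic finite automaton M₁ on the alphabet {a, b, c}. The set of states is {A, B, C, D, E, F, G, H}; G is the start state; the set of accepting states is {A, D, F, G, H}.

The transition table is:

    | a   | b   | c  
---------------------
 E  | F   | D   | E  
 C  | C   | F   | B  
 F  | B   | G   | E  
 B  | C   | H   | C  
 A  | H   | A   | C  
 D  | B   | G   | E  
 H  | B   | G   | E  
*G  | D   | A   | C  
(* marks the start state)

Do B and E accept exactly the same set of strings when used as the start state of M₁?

No

All states are reachable from the start state.
Start with accepting vs non-accepting: {A,D,F,G,H} | {B,C,E}.
Refine {A,D,F,G,H} on symbol a: members go to different blocks, giving {D,F,H} and {A,G}.
Split {B,C,E} by δ(·,a) → {B,C} and {E}.
The partition is now stable with 4 blocks: {D,F,H} | {B,C} | {A,G} | {E}.
B and E end up in different blocks, so they are distinguishable. For instance, the string 'a' is accepted from only E.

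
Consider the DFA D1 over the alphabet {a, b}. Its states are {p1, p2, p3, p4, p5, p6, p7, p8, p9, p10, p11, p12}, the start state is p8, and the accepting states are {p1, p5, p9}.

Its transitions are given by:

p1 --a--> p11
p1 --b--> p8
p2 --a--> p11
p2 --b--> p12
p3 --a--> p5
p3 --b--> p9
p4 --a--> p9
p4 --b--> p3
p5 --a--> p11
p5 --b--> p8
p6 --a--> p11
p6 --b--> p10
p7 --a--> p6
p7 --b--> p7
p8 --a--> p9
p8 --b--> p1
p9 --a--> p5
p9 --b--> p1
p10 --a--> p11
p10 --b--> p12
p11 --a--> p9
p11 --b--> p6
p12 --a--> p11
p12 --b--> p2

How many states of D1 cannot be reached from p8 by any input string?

3

Starting at p8 and following transitions, the reachable set is {p1, p2, p5, p6, p8, p9, p10, p11, p12}. That leaves p3, p4, p7 unreachable — 3 in total.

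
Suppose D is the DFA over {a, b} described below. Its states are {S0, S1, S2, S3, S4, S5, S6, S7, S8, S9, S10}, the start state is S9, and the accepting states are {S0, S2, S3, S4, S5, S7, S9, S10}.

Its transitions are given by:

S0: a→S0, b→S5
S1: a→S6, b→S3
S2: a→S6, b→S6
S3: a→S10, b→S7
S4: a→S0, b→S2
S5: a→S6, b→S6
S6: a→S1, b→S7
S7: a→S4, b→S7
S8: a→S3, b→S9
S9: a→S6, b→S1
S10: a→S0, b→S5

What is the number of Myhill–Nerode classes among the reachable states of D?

4

First remove the unreachable states {S8}; 10 states remain.
Initial partition by acceptance: {S0,S2,S3,S4,S5,S7,S9,S10} | {S1,S6}.
Split {S0,S2,S3,S4,S5,S7,S9,S10} by δ(·,a) → {S0,S3,S4,S7,S10} and {S2,S5,S9}.
Refine {S0,S3,S4,S7,S10} on symbol b: members go to different blocks, giving {S0,S4,S10} and {S3,S7}.
Stable partition: {S0,S4,S10} | {S1,S6} | {S2,S5,S9} | {S3,S7} — 4 equivalence classes.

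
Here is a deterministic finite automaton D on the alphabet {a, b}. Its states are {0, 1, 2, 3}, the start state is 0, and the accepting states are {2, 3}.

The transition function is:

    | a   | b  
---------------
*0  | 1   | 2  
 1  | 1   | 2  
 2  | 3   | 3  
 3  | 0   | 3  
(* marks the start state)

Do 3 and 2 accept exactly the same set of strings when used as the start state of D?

All states are reachable from the start state.
Start with accepting vs non-accepting: {2,3} | {0,1}.
On input a, block {2,3} splits into {2} and {3}.
No further refinement is possible. Final partition (3 blocks): {2} | {0,1} | {3}.
3 and 2 end up in different blocks, so they are distinguishable. For instance, the string 'a' is accepted from only 2.

No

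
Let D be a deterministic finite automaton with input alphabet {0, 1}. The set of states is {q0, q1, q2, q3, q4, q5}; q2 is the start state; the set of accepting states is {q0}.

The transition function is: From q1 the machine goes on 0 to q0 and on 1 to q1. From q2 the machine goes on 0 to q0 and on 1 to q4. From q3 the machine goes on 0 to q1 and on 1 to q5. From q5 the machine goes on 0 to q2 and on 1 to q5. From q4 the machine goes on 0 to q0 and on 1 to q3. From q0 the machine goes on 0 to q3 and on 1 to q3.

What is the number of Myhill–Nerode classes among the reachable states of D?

6

All states are reachable from the start state.
Start with accepting vs non-accepting: {q0} | {q1,q2,q3,q4,q5}.
Split {q1,q2,q3,q4,q5} by δ(·,0) → {q1,q2,q4} and {q3,q5}.
On input 1, block {q1,q2,q4} splits into {q1,q2} and {q4}.
Refine {q1,q2} on symbol 1: members go to different blocks, giving {q1} and {q2}.
Refine {q3,q5} on symbol 0: members go to different blocks, giving {q3} and {q5}.
No further refinement is possible. Final partition (6 blocks): {q0} | {q1} | {q3} | {q4} | {q2} | {q5}.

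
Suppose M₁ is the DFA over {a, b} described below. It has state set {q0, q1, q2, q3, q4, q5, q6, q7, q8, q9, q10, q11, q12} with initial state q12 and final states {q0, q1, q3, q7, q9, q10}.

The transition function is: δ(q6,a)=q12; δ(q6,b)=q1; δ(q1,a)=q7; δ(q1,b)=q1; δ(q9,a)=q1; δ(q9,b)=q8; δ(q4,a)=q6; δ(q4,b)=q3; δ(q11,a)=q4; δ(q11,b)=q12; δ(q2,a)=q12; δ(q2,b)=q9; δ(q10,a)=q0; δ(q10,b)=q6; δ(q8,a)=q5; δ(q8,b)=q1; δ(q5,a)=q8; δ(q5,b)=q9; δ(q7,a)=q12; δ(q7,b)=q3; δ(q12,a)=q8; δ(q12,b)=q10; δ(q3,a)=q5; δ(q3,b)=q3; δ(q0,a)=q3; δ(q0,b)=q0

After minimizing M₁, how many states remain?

First remove the unreachable states {q2,q4,q11}; 10 states remain.
P0 = {q0,q1,q3,q7,q9,q10} | {q5,q6,q8,q12}.
On input a, block {q0,q1,q3,q7,q9,q10} splits into {q0,q1,q9,q10} and {q3,q7}.
Refine {q0,q1,q9,q10} on symbol a: members go to different blocks, giving {q0,q1} and {q9,q10}.
Refine {q5,q6,q8,q12} on symbol b: members go to different blocks, giving {q5,q12} and {q6,q8}.
Stable partition: {q0,q1} | {q5,q12} | {q3,q7} | {q9,q10} | {q6,q8} — 5 equivalence classes.

5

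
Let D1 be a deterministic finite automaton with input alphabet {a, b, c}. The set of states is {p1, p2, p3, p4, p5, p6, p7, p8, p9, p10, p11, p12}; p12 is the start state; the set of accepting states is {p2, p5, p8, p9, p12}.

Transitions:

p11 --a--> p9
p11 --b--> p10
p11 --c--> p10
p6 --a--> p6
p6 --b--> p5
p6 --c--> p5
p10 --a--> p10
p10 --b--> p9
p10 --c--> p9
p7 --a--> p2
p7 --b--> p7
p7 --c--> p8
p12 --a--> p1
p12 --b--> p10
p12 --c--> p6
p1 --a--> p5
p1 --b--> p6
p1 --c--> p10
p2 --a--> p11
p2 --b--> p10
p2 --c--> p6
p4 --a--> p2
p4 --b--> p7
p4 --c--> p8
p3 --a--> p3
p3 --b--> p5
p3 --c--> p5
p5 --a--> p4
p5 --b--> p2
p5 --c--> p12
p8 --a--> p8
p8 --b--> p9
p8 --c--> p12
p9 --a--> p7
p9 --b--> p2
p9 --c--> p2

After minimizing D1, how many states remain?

First remove the unreachable states {p3}; 11 states remain.
Start with accepting vs non-accepting: {p2,p5,p8,p9,p12} | {p1,p4,p6,p7,p10,p11}.
Refine {p2,p5,p8,p9,p12} on symbol a: members go to different blocks, giving {p2,p5,p9,p12} and {p8}.
On input b, block {p2,p5,p9,p12} splits into {p2,p12} and {p5,p9}.
Split {p1,p4,p6,p7,p10,p11} by δ(·,a) → {p1,p11} and {p4,p7} and {p6,p10}.
Stable partition: {p2,p12} | {p1,p11} | {p8} | {p5,p9} | {p4,p7} | {p6,p10} — 6 equivalence classes.

6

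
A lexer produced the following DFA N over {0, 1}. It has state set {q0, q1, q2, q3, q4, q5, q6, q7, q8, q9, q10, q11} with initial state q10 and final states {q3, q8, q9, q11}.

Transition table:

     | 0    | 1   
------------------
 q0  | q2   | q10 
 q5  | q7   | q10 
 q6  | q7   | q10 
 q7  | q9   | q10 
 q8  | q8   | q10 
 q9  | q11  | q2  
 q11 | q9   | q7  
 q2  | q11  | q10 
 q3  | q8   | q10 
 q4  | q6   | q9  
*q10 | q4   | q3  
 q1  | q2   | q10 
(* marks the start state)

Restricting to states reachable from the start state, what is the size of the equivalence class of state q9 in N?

2

Reachable states from the start: {q2,q3,q4,q6,q7,q8,q9,q10,q11}. Unreachable: {q0,q1,q5} — drop them.
Initial partition by acceptance: {q3,q8,q9,q11} | {q2,q4,q6,q7,q10}.
Split {q2,q4,q6,q7,q10} by δ(·,0) → {q4,q6,q10} and {q2,q7}.
Split {q3,q8,q9,q11} by δ(·,1) → {q3,q8} and {q9,q11}.
Refine {q4,q6,q10} on symbol 0: members go to different blocks, giving {q4,q10} and {q6}.
Split {q4,q10} by δ(·,0) → {q4} and {q10}.
No further refinement is possible. Final partition (6 blocks): {q3,q8} | {q4} | {q2,q7} | {q9,q11} | {q6} | {q10}.
The equivalence class containing q9 is {q9,q11}, of size 2.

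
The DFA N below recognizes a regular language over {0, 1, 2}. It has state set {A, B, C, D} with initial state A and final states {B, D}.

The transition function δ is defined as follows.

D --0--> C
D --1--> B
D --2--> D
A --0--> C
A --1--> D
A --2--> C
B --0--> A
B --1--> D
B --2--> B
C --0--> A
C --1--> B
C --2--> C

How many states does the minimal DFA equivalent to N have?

Every state is reachable, so we keep all 4.
P0 = {B,D} | {A,C}.
Stable partition: {B,D} | {A,C} — 2 equivalence classes.

2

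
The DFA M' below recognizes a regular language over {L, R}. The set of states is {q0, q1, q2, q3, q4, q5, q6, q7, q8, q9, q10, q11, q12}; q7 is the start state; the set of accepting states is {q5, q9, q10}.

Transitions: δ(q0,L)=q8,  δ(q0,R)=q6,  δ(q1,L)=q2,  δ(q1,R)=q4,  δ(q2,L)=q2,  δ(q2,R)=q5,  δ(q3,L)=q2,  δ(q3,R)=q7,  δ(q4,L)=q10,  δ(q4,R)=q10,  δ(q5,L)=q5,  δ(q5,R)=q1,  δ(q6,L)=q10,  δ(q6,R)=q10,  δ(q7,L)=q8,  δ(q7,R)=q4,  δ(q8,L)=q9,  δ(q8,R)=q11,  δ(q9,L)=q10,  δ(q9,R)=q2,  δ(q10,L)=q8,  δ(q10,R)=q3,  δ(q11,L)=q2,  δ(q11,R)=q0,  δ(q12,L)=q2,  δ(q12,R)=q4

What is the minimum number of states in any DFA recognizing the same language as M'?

States {q12} cannot be reached from the start state, so discard them.
Initial partition by acceptance: {q5,q9,q10} | {q0,q1,q2,q3,q4,q6,q7,q8,q11}.
Split {q5,q9,q10} by δ(·,L) → {q5,q9} and {q10}.
On input L, block {q5,q9} splits into {q5} and {q9}.
Refine {q0,q1,q2,q3,q4,q6,q7,q8,q11} on symbol L: members go to different blocks, giving {q0,q1,q2,q3,q7,q11} and {q4,q6} and {q8}.
On input L, block {q0,q1,q2,q3,q7,q11} splits into {q1,q2,q3,q11} and {q0,q7}.
Split {q1,q2,q3,q11} by δ(·,R) → {q3,q11} and {q1} and {q2}.
Stable partition: {q5} | {q3,q11} | {q10} | {q9} | {q4,q6} | {q8} | {q0,q7} | {q1} | {q2} — 9 equivalence classes.

9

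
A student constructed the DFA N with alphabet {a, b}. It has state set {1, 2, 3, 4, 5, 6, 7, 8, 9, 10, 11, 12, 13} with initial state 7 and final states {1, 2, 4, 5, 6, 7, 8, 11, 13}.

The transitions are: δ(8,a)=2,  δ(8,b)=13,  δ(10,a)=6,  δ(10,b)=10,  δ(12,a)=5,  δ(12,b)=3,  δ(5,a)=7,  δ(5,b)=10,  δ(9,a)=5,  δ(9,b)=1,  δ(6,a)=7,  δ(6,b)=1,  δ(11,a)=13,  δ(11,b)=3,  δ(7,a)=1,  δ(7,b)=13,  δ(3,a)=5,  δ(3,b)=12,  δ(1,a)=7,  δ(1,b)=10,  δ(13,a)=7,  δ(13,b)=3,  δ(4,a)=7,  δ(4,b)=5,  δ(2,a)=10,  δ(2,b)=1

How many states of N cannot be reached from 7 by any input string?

Starting at 7 and following transitions, the reachable set is {1, 3, 5, 6, 7, 10, 12, 13}. That leaves 2, 4, 8, 9, 11 unreachable — 5 in total.

5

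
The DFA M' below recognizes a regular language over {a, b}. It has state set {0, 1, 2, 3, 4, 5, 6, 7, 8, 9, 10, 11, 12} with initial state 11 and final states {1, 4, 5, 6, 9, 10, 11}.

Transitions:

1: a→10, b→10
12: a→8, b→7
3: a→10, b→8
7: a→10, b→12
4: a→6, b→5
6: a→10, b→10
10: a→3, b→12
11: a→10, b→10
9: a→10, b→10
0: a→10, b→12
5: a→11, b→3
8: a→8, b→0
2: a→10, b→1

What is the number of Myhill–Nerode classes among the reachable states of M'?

4

States {1,2,4,5,6,9} cannot be reached from the start state, so discard them.
Initial partition by acceptance: {10,11} | {0,3,7,8,12}.
On input a, block {10,11} splits into {10} and {11}.
Split {0,3,7,8,12} by δ(·,a) → {0,3,7} and {8,12}.
No further refinement is possible. Final partition (4 blocks): {10} | {0,3,7} | {11} | {8,12}.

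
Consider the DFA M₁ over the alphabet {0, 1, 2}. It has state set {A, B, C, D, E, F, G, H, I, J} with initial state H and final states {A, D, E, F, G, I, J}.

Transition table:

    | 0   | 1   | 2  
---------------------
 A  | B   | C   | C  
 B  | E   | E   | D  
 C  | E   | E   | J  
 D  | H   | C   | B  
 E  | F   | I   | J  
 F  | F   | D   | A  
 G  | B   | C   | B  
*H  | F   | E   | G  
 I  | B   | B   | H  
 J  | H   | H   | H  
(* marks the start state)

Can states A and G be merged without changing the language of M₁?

Yes

Initial partition by acceptance: {A,D,E,F,G,I,J} | {B,C,H}.
Split {A,D,E,F,G,I,J} by δ(·,0) → {A,D,G,I,J} and {E,F}.
Stable partition: {A,D,G,I,J} | {B,C,H} | {E,F} — 3 equivalence classes.
A and G lie in the same block of the stable partition, so they are equivalent — no string distinguishes them.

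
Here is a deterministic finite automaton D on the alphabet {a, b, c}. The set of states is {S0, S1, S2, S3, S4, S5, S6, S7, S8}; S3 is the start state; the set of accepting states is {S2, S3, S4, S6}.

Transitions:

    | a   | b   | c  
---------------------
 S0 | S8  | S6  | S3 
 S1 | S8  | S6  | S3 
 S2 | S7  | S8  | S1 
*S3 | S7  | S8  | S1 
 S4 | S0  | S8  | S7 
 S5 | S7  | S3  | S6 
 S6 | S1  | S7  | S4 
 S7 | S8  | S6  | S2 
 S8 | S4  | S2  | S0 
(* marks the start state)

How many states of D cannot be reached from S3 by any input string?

1

BFS from S3 reaches {S0, S1, S2, S3, S4, S6, S7, S8}; the 1 state(s) S5 are never visited.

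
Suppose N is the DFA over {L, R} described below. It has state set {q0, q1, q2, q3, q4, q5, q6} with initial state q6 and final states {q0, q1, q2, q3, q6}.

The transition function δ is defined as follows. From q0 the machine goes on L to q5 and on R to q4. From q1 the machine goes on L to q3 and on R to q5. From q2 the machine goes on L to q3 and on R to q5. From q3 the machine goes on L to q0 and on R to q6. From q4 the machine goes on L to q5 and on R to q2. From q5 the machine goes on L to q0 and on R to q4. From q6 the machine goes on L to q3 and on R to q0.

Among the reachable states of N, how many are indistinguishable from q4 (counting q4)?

Reachable states from the start: {q0,q2,q3,q4,q5,q6}. Unreachable: {q1} — drop them.
Start with accepting vs non-accepting: {q0,q2,q3,q6} | {q4,q5}.
Refine {q0,q2,q3,q6} on symbol L: members go to different blocks, giving {q2,q3,q6} and {q0}.
Refine {q2,q3,q6} on symbol L: members go to different blocks, giving {q2,q6} and {q3}.
On input R, block {q2,q6} splits into {q2} and {q6}.
On input L, block {q4,q5} splits into {q4} and {q5}.
No further refinement is possible. Final partition (6 blocks): {q2} | {q4} | {q0} | {q3} | {q6} | {q5}.
The equivalence class containing q4 is {q4}, of size 1.

1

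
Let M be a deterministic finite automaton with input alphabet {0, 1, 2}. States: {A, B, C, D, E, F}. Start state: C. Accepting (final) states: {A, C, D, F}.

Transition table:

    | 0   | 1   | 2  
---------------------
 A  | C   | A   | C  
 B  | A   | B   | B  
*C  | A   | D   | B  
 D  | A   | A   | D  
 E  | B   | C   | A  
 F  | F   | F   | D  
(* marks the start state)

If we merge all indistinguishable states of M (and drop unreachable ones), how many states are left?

4

First remove the unreachable states {E,F}; 4 states remain.
P0 = {A,C,D} | {B}.
Split {A,C,D} by δ(·,2) → {A,D} and {C}.
Split {A,D} by δ(·,0) → {A} and {D}.
No further refinement is possible. Final partition (4 blocks): {A} | {B} | {C} | {D}.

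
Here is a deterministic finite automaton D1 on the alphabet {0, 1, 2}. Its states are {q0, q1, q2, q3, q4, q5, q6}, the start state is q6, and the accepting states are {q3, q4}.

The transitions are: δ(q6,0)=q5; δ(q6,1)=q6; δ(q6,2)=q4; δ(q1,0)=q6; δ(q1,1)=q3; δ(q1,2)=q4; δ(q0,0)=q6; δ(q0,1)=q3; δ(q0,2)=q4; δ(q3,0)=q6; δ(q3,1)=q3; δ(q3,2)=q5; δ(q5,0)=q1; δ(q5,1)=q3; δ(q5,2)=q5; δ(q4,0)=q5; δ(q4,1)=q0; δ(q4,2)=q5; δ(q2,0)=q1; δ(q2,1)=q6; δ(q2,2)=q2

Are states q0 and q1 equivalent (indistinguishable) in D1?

First remove the unreachable states {q2}; 6 states remain.
Start with accepting vs non-accepting: {q3,q4} | {q0,q1,q5,q6}.
Split {q3,q4} by δ(·,1) → {q3} and {q4}.
Split {q0,q1,q5,q6} by δ(·,1) → {q0,q1,q5} and {q6}.
On input 0, block {q0,q1,q5} splits into {q0,q1} and {q5}.
The partition is now stable with 5 blocks: {q3} | {q0,q1} | {q4} | {q6} | {q5}.
q0 and q1 lie in the same block of the stable partition, so they are equivalent — no string distinguishes them.

Yes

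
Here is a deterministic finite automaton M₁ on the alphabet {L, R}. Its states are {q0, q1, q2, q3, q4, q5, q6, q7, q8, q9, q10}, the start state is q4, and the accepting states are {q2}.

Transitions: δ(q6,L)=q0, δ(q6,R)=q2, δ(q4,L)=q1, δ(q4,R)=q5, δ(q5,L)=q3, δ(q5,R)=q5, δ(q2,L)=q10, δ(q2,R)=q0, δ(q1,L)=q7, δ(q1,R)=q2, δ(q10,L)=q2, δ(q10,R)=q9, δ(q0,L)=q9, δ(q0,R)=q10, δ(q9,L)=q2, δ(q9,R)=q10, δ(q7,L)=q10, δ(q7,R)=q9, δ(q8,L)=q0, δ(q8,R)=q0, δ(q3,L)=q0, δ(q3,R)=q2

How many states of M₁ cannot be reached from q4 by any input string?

Starting at q4 and following transitions, the reachable set is {q0, q1, q2, q3, q4, q5, q7, q9, q10}. That leaves q6, q8 unreachable — 2 in total.

2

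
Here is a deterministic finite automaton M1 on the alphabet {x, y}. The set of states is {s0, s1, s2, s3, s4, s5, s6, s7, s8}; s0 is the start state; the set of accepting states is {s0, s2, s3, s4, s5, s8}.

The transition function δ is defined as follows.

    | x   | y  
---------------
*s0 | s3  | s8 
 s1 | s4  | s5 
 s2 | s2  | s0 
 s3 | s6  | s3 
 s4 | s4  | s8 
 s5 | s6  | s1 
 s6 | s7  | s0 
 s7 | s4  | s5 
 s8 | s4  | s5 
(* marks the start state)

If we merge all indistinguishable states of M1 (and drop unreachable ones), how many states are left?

7

First remove the unreachable states {s2}; 8 states remain.
Start with accepting vs non-accepting: {s0,s3,s4,s5,s8} | {s1,s6,s7}.
Split {s0,s3,s4,s5,s8} by δ(·,x) → {s0,s4,s8} and {s3,s5}.
Refine {s0,s4,s8} on symbol x: members go to different blocks, giving {s4,s8} and {s0}.
Split {s4,s8} by δ(·,y) → {s4} and {s8}.
Split {s1,s6,s7} by δ(·,x) → {s1,s7} and {s6}.
Split {s3,s5} by δ(·,y) → {s3} and {s5}.
Stable partition: {s4} | {s1,s7} | {s3} | {s0} | {s8} | {s6} | {s5} — 7 equivalence classes.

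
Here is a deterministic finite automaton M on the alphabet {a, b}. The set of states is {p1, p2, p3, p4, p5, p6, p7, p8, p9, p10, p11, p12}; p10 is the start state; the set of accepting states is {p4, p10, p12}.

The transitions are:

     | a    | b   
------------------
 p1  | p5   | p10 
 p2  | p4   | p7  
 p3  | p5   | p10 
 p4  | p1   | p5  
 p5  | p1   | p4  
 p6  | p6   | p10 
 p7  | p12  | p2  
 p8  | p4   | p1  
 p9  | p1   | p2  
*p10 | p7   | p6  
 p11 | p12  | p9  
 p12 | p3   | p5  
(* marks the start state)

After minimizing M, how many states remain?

First remove the unreachable states {p8,p9,p11}; 9 states remain.
Initial partition by acceptance: {p4,p10,p12} | {p1,p2,p3,p5,p6,p7}.
On input a, block {p1,p2,p3,p5,p6,p7} splits into {p1,p3,p5,p6} and {p2,p7}.
Split {p4,p10,p12} by δ(·,a) → {p4,p12} and {p10}.
On input b, block {p1,p3,p5,p6} splits into {p1,p3,p6} and {p5}.
Refine {p1,p3,p6} on symbol a: members go to different blocks, giving {p1,p3} and {p6}.
Stable partition: {p4,p12} | {p1,p3} | {p2,p7} | {p10} | {p5} | {p6} — 6 equivalence classes.

6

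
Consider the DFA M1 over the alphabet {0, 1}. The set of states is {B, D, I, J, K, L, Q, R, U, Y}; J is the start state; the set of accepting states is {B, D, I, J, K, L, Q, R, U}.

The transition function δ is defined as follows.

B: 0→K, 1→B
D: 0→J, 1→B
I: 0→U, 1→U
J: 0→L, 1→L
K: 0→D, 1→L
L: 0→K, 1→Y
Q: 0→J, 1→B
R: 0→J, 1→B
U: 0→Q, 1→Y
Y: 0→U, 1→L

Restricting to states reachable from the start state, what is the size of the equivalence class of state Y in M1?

Reachable states from the start: {B,D,J,K,L,Q,U,Y}. Unreachable: {I,R} — drop them.
Initial partition by acceptance: {B,D,J,K,L,Q,U} | {Y}.
Refine {B,D,J,K,L,Q,U} on symbol 1: members go to different blocks, giving {B,D,J,K,Q} and {L,U}.
Refine {B,D,J,K,Q} on symbol 0: members go to different blocks, giving {B,D,K,Q} and {J}.
Split {B,D,K,Q} by δ(·,0) → {D,Q} and {B,K}.
Refine {L,U} on symbol 0: members go to different blocks, giving {L} and {U}.
Split {B,K} by δ(·,0) → {B} and {K}.
Stable partition: {D,Q} | {Y} | {L} | {J} | {B} | {U} | {K} — 7 equivalence classes.
The equivalence class containing Y is {Y}, of size 1.

1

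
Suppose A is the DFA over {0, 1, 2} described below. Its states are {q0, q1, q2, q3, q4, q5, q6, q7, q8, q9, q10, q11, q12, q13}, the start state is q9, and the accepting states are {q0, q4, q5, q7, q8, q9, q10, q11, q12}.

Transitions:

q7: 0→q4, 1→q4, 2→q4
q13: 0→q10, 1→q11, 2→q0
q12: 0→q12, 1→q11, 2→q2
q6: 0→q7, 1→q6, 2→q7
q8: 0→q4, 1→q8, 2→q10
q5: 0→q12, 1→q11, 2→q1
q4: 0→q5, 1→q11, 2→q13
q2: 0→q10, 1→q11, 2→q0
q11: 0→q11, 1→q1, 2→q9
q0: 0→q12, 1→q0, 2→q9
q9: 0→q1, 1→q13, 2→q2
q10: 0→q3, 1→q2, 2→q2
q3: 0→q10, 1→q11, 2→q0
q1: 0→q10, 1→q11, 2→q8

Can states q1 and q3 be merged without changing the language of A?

First remove the unreachable states {q6,q7}; 12 states remain.
Start with accepting vs non-accepting: {q0,q4,q5,q8,q9,q10,q11,q12} | {q1,q2,q3,q13}.
On input 0, block {q0,q4,q5,q8,q9,q10,q11,q12} splits into {q0,q4,q5,q8,q11,q12} and {q9,q10}.
Refine {q0,q4,q5,q8,q11,q12} on symbol 1: members go to different blocks, giving {q0,q4,q5,q8,q12} and {q11}.
Split {q0,q4,q5,q8,q12} by δ(·,1) → {q4,q5,q12} and {q0,q8}.
Stable partition: {q4,q5,q12} | {q1,q2,q3,q13} | {q9,q10} | {q11} | {q0,q8} — 5 equivalence classes.
q1 and q3 lie in the same block of the stable partition, so they are equivalent — no string distinguishes them.

Yes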